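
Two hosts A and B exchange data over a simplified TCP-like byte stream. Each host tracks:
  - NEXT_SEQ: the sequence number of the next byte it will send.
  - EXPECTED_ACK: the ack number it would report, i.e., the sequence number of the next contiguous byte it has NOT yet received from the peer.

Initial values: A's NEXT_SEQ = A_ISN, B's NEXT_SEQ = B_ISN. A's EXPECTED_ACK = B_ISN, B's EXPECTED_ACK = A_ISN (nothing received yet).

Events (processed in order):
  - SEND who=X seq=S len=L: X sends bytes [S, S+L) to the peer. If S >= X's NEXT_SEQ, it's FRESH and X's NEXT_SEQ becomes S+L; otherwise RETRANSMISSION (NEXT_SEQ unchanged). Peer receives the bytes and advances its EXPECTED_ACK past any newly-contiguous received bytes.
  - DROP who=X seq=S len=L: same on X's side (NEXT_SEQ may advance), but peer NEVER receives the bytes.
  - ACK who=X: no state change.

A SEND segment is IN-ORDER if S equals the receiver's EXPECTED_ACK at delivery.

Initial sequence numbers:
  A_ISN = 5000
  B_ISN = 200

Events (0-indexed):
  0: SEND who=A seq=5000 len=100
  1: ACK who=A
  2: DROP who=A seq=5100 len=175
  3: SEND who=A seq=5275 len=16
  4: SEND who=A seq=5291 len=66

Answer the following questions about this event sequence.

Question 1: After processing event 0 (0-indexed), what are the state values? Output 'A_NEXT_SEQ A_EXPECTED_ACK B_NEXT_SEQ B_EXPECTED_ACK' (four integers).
After event 0: A_seq=5100 A_ack=200 B_seq=200 B_ack=5100

5100 200 200 5100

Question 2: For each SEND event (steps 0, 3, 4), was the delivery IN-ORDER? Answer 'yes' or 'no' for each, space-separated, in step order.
Answer: yes no no

Derivation:
Step 0: SEND seq=5000 -> in-order
Step 3: SEND seq=5275 -> out-of-order
Step 4: SEND seq=5291 -> out-of-order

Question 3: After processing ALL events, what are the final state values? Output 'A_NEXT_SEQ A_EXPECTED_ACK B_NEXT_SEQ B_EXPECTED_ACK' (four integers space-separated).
After event 0: A_seq=5100 A_ack=200 B_seq=200 B_ack=5100
After event 1: A_seq=5100 A_ack=200 B_seq=200 B_ack=5100
After event 2: A_seq=5275 A_ack=200 B_seq=200 B_ack=5100
After event 3: A_seq=5291 A_ack=200 B_seq=200 B_ack=5100
After event 4: A_seq=5357 A_ack=200 B_seq=200 B_ack=5100

Answer: 5357 200 200 5100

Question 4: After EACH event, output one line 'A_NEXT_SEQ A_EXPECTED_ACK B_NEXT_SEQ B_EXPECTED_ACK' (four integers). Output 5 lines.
5100 200 200 5100
5100 200 200 5100
5275 200 200 5100
5291 200 200 5100
5357 200 200 5100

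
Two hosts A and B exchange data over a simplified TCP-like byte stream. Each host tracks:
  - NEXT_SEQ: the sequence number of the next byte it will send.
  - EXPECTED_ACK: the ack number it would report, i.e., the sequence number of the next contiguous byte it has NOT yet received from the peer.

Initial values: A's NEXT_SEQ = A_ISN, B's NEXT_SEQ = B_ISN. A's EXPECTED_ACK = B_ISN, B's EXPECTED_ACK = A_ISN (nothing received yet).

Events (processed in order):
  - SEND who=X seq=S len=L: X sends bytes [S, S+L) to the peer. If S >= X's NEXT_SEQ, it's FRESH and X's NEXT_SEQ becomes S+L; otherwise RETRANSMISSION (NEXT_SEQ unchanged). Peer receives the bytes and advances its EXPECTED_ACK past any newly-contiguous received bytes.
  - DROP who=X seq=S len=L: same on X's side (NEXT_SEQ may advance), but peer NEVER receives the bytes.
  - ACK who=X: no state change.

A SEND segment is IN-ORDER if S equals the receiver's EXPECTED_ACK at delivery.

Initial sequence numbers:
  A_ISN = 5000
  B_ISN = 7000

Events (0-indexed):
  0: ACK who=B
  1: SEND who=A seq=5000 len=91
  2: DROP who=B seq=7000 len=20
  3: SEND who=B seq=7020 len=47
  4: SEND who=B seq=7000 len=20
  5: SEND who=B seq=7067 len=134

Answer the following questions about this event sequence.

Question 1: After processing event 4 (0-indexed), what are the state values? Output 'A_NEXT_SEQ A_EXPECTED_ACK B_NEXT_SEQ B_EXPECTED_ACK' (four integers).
After event 0: A_seq=5000 A_ack=7000 B_seq=7000 B_ack=5000
After event 1: A_seq=5091 A_ack=7000 B_seq=7000 B_ack=5091
After event 2: A_seq=5091 A_ack=7000 B_seq=7020 B_ack=5091
After event 3: A_seq=5091 A_ack=7000 B_seq=7067 B_ack=5091
After event 4: A_seq=5091 A_ack=7067 B_seq=7067 B_ack=5091

5091 7067 7067 5091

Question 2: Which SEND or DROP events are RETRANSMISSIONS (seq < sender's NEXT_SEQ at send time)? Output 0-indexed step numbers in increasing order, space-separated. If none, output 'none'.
Step 1: SEND seq=5000 -> fresh
Step 2: DROP seq=7000 -> fresh
Step 3: SEND seq=7020 -> fresh
Step 4: SEND seq=7000 -> retransmit
Step 5: SEND seq=7067 -> fresh

Answer: 4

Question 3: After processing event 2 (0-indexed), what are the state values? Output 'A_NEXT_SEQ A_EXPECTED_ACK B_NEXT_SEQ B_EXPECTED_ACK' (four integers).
After event 0: A_seq=5000 A_ack=7000 B_seq=7000 B_ack=5000
After event 1: A_seq=5091 A_ack=7000 B_seq=7000 B_ack=5091
After event 2: A_seq=5091 A_ack=7000 B_seq=7020 B_ack=5091

5091 7000 7020 5091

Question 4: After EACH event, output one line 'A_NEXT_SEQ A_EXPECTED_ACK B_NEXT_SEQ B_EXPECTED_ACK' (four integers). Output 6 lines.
5000 7000 7000 5000
5091 7000 7000 5091
5091 7000 7020 5091
5091 7000 7067 5091
5091 7067 7067 5091
5091 7201 7201 5091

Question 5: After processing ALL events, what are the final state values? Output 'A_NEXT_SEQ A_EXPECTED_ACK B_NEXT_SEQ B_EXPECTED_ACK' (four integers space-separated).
Answer: 5091 7201 7201 5091

Derivation:
After event 0: A_seq=5000 A_ack=7000 B_seq=7000 B_ack=5000
After event 1: A_seq=5091 A_ack=7000 B_seq=7000 B_ack=5091
After event 2: A_seq=5091 A_ack=7000 B_seq=7020 B_ack=5091
After event 3: A_seq=5091 A_ack=7000 B_seq=7067 B_ack=5091
After event 4: A_seq=5091 A_ack=7067 B_seq=7067 B_ack=5091
After event 5: A_seq=5091 A_ack=7201 B_seq=7201 B_ack=5091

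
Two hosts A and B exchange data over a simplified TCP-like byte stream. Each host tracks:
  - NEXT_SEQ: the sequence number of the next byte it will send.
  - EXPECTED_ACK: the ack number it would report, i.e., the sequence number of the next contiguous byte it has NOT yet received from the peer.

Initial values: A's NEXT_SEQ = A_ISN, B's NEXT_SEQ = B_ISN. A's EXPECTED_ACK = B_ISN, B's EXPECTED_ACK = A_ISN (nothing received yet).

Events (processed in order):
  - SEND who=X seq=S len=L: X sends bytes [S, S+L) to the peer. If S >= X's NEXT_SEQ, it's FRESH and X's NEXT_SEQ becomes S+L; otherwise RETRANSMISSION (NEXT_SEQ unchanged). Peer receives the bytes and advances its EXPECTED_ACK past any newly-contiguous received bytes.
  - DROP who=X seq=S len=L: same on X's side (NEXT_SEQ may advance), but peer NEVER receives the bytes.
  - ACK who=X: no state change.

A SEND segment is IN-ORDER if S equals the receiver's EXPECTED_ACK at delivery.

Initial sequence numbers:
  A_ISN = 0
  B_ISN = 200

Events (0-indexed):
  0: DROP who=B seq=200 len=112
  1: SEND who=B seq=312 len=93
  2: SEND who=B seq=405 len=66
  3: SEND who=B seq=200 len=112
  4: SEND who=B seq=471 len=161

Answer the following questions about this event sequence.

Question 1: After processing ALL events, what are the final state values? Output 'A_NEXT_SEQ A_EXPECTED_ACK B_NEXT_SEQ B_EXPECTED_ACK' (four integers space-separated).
Answer: 0 632 632 0

Derivation:
After event 0: A_seq=0 A_ack=200 B_seq=312 B_ack=0
After event 1: A_seq=0 A_ack=200 B_seq=405 B_ack=0
After event 2: A_seq=0 A_ack=200 B_seq=471 B_ack=0
After event 3: A_seq=0 A_ack=471 B_seq=471 B_ack=0
After event 4: A_seq=0 A_ack=632 B_seq=632 B_ack=0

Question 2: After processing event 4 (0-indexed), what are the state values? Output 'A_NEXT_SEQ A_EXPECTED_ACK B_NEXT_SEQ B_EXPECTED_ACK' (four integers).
After event 0: A_seq=0 A_ack=200 B_seq=312 B_ack=0
After event 1: A_seq=0 A_ack=200 B_seq=405 B_ack=0
After event 2: A_seq=0 A_ack=200 B_seq=471 B_ack=0
After event 3: A_seq=0 A_ack=471 B_seq=471 B_ack=0
After event 4: A_seq=0 A_ack=632 B_seq=632 B_ack=0

0 632 632 0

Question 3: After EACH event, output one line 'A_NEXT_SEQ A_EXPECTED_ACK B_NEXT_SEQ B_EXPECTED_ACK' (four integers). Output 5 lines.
0 200 312 0
0 200 405 0
0 200 471 0
0 471 471 0
0 632 632 0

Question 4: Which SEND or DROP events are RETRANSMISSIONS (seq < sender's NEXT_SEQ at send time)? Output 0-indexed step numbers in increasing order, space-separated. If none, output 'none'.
Step 0: DROP seq=200 -> fresh
Step 1: SEND seq=312 -> fresh
Step 2: SEND seq=405 -> fresh
Step 3: SEND seq=200 -> retransmit
Step 4: SEND seq=471 -> fresh

Answer: 3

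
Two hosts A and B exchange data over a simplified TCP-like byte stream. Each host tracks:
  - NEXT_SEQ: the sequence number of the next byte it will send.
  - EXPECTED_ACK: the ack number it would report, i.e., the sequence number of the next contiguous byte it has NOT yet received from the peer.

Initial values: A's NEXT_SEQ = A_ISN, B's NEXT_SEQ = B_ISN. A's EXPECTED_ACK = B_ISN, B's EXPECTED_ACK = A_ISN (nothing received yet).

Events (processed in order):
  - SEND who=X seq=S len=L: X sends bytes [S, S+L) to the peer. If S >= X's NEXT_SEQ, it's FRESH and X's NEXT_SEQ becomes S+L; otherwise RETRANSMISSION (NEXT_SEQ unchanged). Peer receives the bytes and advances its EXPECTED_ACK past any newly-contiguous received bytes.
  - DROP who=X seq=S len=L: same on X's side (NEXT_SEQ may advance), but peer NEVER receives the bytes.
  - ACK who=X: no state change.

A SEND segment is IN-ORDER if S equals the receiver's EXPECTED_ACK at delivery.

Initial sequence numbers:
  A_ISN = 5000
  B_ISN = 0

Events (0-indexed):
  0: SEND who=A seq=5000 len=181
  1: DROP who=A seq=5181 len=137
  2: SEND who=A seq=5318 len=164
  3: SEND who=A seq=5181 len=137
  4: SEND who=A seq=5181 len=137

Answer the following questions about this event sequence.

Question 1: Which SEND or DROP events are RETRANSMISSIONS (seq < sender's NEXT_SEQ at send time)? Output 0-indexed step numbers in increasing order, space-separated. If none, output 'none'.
Answer: 3 4

Derivation:
Step 0: SEND seq=5000 -> fresh
Step 1: DROP seq=5181 -> fresh
Step 2: SEND seq=5318 -> fresh
Step 3: SEND seq=5181 -> retransmit
Step 4: SEND seq=5181 -> retransmit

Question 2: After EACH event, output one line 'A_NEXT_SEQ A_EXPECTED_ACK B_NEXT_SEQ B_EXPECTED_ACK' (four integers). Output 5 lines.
5181 0 0 5181
5318 0 0 5181
5482 0 0 5181
5482 0 0 5482
5482 0 0 5482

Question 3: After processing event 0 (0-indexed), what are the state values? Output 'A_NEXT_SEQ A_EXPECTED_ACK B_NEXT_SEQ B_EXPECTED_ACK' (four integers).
After event 0: A_seq=5181 A_ack=0 B_seq=0 B_ack=5181

5181 0 0 5181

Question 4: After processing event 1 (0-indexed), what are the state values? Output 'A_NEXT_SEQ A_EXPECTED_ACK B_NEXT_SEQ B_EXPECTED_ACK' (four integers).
After event 0: A_seq=5181 A_ack=0 B_seq=0 B_ack=5181
After event 1: A_seq=5318 A_ack=0 B_seq=0 B_ack=5181

5318 0 0 5181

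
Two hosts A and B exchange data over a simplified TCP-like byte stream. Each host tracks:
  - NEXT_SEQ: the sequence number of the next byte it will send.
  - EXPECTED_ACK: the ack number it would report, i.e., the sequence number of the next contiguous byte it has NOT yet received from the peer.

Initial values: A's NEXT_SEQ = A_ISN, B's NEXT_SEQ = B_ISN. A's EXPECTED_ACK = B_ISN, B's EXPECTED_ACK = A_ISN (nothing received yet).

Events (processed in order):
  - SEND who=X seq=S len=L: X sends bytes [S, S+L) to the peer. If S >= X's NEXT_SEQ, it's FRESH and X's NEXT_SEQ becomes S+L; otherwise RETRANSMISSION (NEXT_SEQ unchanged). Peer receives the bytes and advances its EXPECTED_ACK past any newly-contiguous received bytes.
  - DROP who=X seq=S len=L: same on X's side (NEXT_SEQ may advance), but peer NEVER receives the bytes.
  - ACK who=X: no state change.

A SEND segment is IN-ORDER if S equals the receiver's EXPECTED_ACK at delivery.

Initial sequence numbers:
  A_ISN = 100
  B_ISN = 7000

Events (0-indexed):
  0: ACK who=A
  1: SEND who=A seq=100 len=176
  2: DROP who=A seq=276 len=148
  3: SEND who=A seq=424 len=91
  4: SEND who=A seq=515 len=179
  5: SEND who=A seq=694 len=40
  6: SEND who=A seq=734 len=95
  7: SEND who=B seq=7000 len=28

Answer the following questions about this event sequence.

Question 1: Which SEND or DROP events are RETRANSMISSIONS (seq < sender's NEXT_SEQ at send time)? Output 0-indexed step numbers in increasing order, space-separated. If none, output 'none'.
Step 1: SEND seq=100 -> fresh
Step 2: DROP seq=276 -> fresh
Step 3: SEND seq=424 -> fresh
Step 4: SEND seq=515 -> fresh
Step 5: SEND seq=694 -> fresh
Step 6: SEND seq=734 -> fresh
Step 7: SEND seq=7000 -> fresh

Answer: none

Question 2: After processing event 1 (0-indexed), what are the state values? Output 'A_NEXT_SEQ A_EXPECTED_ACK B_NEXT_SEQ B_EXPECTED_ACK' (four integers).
After event 0: A_seq=100 A_ack=7000 B_seq=7000 B_ack=100
After event 1: A_seq=276 A_ack=7000 B_seq=7000 B_ack=276

276 7000 7000 276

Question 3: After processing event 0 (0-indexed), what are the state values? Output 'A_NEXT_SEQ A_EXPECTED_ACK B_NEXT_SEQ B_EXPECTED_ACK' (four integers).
After event 0: A_seq=100 A_ack=7000 B_seq=7000 B_ack=100

100 7000 7000 100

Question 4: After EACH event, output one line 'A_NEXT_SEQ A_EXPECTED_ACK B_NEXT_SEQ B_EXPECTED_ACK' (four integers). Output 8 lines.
100 7000 7000 100
276 7000 7000 276
424 7000 7000 276
515 7000 7000 276
694 7000 7000 276
734 7000 7000 276
829 7000 7000 276
829 7028 7028 276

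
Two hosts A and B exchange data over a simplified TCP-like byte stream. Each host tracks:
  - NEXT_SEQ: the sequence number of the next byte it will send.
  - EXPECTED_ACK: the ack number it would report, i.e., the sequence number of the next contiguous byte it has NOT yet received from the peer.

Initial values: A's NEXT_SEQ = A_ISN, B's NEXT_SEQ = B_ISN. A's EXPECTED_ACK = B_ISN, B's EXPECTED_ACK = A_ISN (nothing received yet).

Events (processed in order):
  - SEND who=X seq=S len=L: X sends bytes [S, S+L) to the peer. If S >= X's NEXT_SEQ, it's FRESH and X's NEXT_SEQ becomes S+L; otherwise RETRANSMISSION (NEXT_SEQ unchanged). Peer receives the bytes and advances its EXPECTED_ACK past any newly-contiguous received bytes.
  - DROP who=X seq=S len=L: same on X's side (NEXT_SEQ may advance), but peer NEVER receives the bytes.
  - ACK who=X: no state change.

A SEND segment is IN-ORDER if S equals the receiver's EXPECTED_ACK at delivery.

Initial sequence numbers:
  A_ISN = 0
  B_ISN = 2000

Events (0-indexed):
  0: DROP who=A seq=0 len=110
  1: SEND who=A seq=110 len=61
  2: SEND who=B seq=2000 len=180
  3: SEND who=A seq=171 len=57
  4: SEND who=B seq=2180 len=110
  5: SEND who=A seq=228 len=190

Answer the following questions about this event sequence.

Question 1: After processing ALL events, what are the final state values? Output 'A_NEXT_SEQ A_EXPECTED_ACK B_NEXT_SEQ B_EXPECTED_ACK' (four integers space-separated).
Answer: 418 2290 2290 0

Derivation:
After event 0: A_seq=110 A_ack=2000 B_seq=2000 B_ack=0
After event 1: A_seq=171 A_ack=2000 B_seq=2000 B_ack=0
After event 2: A_seq=171 A_ack=2180 B_seq=2180 B_ack=0
After event 3: A_seq=228 A_ack=2180 B_seq=2180 B_ack=0
After event 4: A_seq=228 A_ack=2290 B_seq=2290 B_ack=0
After event 5: A_seq=418 A_ack=2290 B_seq=2290 B_ack=0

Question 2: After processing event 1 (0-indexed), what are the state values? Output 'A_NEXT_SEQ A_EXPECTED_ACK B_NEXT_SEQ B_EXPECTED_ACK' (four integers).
After event 0: A_seq=110 A_ack=2000 B_seq=2000 B_ack=0
After event 1: A_seq=171 A_ack=2000 B_seq=2000 B_ack=0

171 2000 2000 0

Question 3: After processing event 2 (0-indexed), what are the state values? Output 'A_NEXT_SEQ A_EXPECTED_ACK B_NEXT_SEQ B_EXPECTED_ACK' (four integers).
After event 0: A_seq=110 A_ack=2000 B_seq=2000 B_ack=0
After event 1: A_seq=171 A_ack=2000 B_seq=2000 B_ack=0
After event 2: A_seq=171 A_ack=2180 B_seq=2180 B_ack=0

171 2180 2180 0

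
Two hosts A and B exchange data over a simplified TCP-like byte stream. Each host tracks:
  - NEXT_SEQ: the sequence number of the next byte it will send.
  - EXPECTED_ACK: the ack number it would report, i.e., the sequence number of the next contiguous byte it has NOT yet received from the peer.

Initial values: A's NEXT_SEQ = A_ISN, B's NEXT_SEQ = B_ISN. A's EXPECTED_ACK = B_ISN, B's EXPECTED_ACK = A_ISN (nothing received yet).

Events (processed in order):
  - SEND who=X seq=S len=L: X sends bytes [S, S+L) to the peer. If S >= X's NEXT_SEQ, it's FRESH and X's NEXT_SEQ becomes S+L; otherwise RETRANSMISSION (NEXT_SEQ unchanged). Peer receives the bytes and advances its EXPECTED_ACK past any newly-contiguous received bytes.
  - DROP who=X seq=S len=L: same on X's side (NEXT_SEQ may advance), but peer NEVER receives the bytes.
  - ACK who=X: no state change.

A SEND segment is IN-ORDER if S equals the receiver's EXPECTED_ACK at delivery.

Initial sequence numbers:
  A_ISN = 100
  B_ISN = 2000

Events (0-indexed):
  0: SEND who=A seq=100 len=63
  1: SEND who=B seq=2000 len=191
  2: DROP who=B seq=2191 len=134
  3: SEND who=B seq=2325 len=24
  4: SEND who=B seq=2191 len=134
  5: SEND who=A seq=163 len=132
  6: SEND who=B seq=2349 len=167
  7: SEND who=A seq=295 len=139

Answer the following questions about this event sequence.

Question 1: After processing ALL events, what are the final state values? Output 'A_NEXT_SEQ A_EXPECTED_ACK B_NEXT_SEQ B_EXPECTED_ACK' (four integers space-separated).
Answer: 434 2516 2516 434

Derivation:
After event 0: A_seq=163 A_ack=2000 B_seq=2000 B_ack=163
After event 1: A_seq=163 A_ack=2191 B_seq=2191 B_ack=163
After event 2: A_seq=163 A_ack=2191 B_seq=2325 B_ack=163
After event 3: A_seq=163 A_ack=2191 B_seq=2349 B_ack=163
After event 4: A_seq=163 A_ack=2349 B_seq=2349 B_ack=163
After event 5: A_seq=295 A_ack=2349 B_seq=2349 B_ack=295
After event 6: A_seq=295 A_ack=2516 B_seq=2516 B_ack=295
After event 7: A_seq=434 A_ack=2516 B_seq=2516 B_ack=434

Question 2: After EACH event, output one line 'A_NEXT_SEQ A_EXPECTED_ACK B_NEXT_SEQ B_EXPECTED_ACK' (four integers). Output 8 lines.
163 2000 2000 163
163 2191 2191 163
163 2191 2325 163
163 2191 2349 163
163 2349 2349 163
295 2349 2349 295
295 2516 2516 295
434 2516 2516 434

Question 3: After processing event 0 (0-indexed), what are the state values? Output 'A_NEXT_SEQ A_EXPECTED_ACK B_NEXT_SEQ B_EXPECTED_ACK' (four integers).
After event 0: A_seq=163 A_ack=2000 B_seq=2000 B_ack=163

163 2000 2000 163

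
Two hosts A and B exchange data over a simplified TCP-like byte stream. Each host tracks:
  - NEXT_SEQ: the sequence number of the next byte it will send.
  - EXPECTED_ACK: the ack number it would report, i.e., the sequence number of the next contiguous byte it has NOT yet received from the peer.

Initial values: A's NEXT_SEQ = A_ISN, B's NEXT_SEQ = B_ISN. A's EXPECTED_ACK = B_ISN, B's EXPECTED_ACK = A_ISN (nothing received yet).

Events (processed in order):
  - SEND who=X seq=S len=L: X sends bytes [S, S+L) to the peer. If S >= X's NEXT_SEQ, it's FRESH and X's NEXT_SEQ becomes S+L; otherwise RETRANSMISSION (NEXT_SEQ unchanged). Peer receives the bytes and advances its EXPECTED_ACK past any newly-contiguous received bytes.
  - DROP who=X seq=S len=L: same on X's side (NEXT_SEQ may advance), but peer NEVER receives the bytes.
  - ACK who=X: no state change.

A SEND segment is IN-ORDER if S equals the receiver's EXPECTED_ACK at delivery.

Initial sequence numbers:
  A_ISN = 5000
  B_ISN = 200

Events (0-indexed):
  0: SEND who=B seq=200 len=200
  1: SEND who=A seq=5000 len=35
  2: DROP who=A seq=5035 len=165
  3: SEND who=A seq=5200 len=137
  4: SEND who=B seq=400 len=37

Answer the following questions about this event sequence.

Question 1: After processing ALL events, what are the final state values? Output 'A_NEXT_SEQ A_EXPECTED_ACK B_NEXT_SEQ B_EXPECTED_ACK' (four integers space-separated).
After event 0: A_seq=5000 A_ack=400 B_seq=400 B_ack=5000
After event 1: A_seq=5035 A_ack=400 B_seq=400 B_ack=5035
After event 2: A_seq=5200 A_ack=400 B_seq=400 B_ack=5035
After event 3: A_seq=5337 A_ack=400 B_seq=400 B_ack=5035
After event 4: A_seq=5337 A_ack=437 B_seq=437 B_ack=5035

Answer: 5337 437 437 5035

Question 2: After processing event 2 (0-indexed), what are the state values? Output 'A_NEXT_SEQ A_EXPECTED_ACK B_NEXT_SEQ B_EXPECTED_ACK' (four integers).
After event 0: A_seq=5000 A_ack=400 B_seq=400 B_ack=5000
After event 1: A_seq=5035 A_ack=400 B_seq=400 B_ack=5035
After event 2: A_seq=5200 A_ack=400 B_seq=400 B_ack=5035

5200 400 400 5035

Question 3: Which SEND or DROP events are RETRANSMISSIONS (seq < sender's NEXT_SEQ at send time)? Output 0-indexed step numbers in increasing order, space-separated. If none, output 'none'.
Answer: none

Derivation:
Step 0: SEND seq=200 -> fresh
Step 1: SEND seq=5000 -> fresh
Step 2: DROP seq=5035 -> fresh
Step 3: SEND seq=5200 -> fresh
Step 4: SEND seq=400 -> fresh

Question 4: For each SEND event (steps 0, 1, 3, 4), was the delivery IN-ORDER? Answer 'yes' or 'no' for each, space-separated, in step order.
Answer: yes yes no yes

Derivation:
Step 0: SEND seq=200 -> in-order
Step 1: SEND seq=5000 -> in-order
Step 3: SEND seq=5200 -> out-of-order
Step 4: SEND seq=400 -> in-order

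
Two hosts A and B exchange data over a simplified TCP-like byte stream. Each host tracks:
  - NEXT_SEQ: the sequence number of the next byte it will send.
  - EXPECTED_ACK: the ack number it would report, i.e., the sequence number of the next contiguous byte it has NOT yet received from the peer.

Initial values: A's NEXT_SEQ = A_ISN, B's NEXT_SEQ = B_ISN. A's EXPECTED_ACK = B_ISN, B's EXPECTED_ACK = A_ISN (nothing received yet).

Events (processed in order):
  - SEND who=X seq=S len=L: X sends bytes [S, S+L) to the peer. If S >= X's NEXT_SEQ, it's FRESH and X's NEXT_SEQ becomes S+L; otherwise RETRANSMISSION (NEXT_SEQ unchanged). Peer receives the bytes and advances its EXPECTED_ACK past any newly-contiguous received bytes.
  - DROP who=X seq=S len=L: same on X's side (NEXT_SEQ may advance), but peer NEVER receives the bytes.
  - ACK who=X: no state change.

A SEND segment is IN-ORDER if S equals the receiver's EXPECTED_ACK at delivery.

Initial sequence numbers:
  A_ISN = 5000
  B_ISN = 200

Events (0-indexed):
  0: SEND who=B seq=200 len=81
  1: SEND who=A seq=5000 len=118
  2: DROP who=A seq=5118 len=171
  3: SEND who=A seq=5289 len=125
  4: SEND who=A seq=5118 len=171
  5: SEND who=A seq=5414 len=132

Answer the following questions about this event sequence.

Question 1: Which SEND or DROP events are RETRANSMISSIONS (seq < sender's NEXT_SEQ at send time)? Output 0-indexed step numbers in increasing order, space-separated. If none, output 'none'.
Answer: 4

Derivation:
Step 0: SEND seq=200 -> fresh
Step 1: SEND seq=5000 -> fresh
Step 2: DROP seq=5118 -> fresh
Step 3: SEND seq=5289 -> fresh
Step 4: SEND seq=5118 -> retransmit
Step 5: SEND seq=5414 -> fresh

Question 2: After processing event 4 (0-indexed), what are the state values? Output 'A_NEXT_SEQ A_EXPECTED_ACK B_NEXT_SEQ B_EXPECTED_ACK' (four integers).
After event 0: A_seq=5000 A_ack=281 B_seq=281 B_ack=5000
After event 1: A_seq=5118 A_ack=281 B_seq=281 B_ack=5118
After event 2: A_seq=5289 A_ack=281 B_seq=281 B_ack=5118
After event 3: A_seq=5414 A_ack=281 B_seq=281 B_ack=5118
After event 4: A_seq=5414 A_ack=281 B_seq=281 B_ack=5414

5414 281 281 5414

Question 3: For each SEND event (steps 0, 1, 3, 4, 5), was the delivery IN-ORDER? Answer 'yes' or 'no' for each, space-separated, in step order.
Answer: yes yes no yes yes

Derivation:
Step 0: SEND seq=200 -> in-order
Step 1: SEND seq=5000 -> in-order
Step 3: SEND seq=5289 -> out-of-order
Step 4: SEND seq=5118 -> in-order
Step 5: SEND seq=5414 -> in-order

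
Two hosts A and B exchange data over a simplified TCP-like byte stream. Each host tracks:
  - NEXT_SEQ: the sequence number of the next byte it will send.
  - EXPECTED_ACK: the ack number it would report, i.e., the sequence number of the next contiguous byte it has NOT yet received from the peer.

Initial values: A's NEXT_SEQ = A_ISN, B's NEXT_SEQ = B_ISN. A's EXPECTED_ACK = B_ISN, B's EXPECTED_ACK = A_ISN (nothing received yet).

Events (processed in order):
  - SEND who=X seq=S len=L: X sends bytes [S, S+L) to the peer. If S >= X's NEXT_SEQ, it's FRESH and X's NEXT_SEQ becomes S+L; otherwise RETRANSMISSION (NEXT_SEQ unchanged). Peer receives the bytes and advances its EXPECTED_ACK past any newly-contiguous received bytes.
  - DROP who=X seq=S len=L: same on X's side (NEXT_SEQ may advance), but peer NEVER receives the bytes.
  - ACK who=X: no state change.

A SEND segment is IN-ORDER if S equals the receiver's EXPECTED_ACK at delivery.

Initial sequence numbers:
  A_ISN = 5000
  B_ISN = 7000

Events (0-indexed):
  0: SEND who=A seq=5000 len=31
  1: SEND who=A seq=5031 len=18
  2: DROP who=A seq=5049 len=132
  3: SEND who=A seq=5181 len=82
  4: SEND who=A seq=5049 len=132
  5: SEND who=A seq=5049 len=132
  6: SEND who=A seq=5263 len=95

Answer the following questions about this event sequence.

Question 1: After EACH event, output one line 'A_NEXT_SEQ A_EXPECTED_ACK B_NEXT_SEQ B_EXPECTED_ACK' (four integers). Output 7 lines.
5031 7000 7000 5031
5049 7000 7000 5049
5181 7000 7000 5049
5263 7000 7000 5049
5263 7000 7000 5263
5263 7000 7000 5263
5358 7000 7000 5358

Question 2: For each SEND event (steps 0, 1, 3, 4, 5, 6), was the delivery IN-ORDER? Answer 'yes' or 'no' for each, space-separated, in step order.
Step 0: SEND seq=5000 -> in-order
Step 1: SEND seq=5031 -> in-order
Step 3: SEND seq=5181 -> out-of-order
Step 4: SEND seq=5049 -> in-order
Step 5: SEND seq=5049 -> out-of-order
Step 6: SEND seq=5263 -> in-order

Answer: yes yes no yes no yes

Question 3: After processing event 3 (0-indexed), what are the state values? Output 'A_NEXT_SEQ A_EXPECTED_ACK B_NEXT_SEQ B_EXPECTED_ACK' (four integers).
After event 0: A_seq=5031 A_ack=7000 B_seq=7000 B_ack=5031
After event 1: A_seq=5049 A_ack=7000 B_seq=7000 B_ack=5049
After event 2: A_seq=5181 A_ack=7000 B_seq=7000 B_ack=5049
After event 3: A_seq=5263 A_ack=7000 B_seq=7000 B_ack=5049

5263 7000 7000 5049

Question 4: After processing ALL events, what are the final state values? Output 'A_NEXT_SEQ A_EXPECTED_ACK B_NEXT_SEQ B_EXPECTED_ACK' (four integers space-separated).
Answer: 5358 7000 7000 5358

Derivation:
After event 0: A_seq=5031 A_ack=7000 B_seq=7000 B_ack=5031
After event 1: A_seq=5049 A_ack=7000 B_seq=7000 B_ack=5049
After event 2: A_seq=5181 A_ack=7000 B_seq=7000 B_ack=5049
After event 3: A_seq=5263 A_ack=7000 B_seq=7000 B_ack=5049
After event 4: A_seq=5263 A_ack=7000 B_seq=7000 B_ack=5263
After event 5: A_seq=5263 A_ack=7000 B_seq=7000 B_ack=5263
After event 6: A_seq=5358 A_ack=7000 B_seq=7000 B_ack=5358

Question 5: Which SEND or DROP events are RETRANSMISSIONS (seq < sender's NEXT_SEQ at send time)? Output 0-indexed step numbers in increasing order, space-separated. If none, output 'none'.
Answer: 4 5

Derivation:
Step 0: SEND seq=5000 -> fresh
Step 1: SEND seq=5031 -> fresh
Step 2: DROP seq=5049 -> fresh
Step 3: SEND seq=5181 -> fresh
Step 4: SEND seq=5049 -> retransmit
Step 5: SEND seq=5049 -> retransmit
Step 6: SEND seq=5263 -> fresh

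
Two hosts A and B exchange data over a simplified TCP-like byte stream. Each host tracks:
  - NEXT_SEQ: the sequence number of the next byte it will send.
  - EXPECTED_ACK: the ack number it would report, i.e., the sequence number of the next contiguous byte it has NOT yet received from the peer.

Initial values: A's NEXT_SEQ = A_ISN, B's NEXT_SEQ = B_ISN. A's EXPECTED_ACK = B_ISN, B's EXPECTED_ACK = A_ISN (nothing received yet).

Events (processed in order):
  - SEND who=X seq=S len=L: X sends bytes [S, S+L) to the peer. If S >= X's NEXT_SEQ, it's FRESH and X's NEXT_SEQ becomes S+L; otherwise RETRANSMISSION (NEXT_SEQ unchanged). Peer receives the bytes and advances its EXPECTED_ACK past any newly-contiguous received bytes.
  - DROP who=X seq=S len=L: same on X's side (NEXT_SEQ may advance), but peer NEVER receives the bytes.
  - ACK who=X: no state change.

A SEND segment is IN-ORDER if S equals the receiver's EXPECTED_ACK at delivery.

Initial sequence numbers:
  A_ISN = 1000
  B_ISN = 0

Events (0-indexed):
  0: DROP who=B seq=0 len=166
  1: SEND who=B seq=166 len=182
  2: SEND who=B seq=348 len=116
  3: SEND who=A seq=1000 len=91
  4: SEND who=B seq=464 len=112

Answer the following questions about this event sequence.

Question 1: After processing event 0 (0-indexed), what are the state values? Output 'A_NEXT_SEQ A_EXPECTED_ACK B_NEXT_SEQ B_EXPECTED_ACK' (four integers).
After event 0: A_seq=1000 A_ack=0 B_seq=166 B_ack=1000

1000 0 166 1000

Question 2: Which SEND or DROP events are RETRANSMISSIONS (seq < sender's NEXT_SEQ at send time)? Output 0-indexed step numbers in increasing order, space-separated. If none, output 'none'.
Step 0: DROP seq=0 -> fresh
Step 1: SEND seq=166 -> fresh
Step 2: SEND seq=348 -> fresh
Step 3: SEND seq=1000 -> fresh
Step 4: SEND seq=464 -> fresh

Answer: none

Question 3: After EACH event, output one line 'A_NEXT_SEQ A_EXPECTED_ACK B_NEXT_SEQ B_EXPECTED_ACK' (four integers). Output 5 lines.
1000 0 166 1000
1000 0 348 1000
1000 0 464 1000
1091 0 464 1091
1091 0 576 1091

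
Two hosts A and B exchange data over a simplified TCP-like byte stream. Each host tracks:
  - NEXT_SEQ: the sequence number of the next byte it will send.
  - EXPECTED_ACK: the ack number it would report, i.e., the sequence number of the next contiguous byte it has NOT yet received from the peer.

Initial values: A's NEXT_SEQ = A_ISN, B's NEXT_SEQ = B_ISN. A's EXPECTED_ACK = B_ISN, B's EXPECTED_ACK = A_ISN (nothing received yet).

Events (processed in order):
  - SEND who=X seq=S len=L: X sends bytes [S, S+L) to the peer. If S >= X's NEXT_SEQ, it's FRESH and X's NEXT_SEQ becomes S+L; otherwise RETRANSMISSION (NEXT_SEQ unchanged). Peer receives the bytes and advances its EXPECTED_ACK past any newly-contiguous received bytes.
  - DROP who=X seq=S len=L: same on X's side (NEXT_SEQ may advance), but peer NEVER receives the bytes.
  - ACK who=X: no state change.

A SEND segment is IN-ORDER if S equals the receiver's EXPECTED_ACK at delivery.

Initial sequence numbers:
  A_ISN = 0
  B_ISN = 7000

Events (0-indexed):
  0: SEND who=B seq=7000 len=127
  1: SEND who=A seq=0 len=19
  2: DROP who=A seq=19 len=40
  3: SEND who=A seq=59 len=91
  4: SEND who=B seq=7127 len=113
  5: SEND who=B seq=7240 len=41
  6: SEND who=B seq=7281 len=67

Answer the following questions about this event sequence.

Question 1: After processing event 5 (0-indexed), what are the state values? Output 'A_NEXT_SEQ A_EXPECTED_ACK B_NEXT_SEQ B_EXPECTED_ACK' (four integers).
After event 0: A_seq=0 A_ack=7127 B_seq=7127 B_ack=0
After event 1: A_seq=19 A_ack=7127 B_seq=7127 B_ack=19
After event 2: A_seq=59 A_ack=7127 B_seq=7127 B_ack=19
After event 3: A_seq=150 A_ack=7127 B_seq=7127 B_ack=19
After event 4: A_seq=150 A_ack=7240 B_seq=7240 B_ack=19
After event 5: A_seq=150 A_ack=7281 B_seq=7281 B_ack=19

150 7281 7281 19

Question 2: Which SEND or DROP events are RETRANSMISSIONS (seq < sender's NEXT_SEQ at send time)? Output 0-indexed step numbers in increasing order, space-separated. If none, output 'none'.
Step 0: SEND seq=7000 -> fresh
Step 1: SEND seq=0 -> fresh
Step 2: DROP seq=19 -> fresh
Step 3: SEND seq=59 -> fresh
Step 4: SEND seq=7127 -> fresh
Step 5: SEND seq=7240 -> fresh
Step 6: SEND seq=7281 -> fresh

Answer: none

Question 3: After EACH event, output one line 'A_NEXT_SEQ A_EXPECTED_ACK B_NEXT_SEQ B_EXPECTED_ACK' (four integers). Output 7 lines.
0 7127 7127 0
19 7127 7127 19
59 7127 7127 19
150 7127 7127 19
150 7240 7240 19
150 7281 7281 19
150 7348 7348 19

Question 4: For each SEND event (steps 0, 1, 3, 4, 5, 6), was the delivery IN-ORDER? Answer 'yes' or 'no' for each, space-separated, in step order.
Step 0: SEND seq=7000 -> in-order
Step 1: SEND seq=0 -> in-order
Step 3: SEND seq=59 -> out-of-order
Step 4: SEND seq=7127 -> in-order
Step 5: SEND seq=7240 -> in-order
Step 6: SEND seq=7281 -> in-order

Answer: yes yes no yes yes yes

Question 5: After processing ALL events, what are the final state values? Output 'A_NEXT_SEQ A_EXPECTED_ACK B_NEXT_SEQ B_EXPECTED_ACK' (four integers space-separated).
Answer: 150 7348 7348 19

Derivation:
After event 0: A_seq=0 A_ack=7127 B_seq=7127 B_ack=0
After event 1: A_seq=19 A_ack=7127 B_seq=7127 B_ack=19
After event 2: A_seq=59 A_ack=7127 B_seq=7127 B_ack=19
After event 3: A_seq=150 A_ack=7127 B_seq=7127 B_ack=19
After event 4: A_seq=150 A_ack=7240 B_seq=7240 B_ack=19
After event 5: A_seq=150 A_ack=7281 B_seq=7281 B_ack=19
After event 6: A_seq=150 A_ack=7348 B_seq=7348 B_ack=19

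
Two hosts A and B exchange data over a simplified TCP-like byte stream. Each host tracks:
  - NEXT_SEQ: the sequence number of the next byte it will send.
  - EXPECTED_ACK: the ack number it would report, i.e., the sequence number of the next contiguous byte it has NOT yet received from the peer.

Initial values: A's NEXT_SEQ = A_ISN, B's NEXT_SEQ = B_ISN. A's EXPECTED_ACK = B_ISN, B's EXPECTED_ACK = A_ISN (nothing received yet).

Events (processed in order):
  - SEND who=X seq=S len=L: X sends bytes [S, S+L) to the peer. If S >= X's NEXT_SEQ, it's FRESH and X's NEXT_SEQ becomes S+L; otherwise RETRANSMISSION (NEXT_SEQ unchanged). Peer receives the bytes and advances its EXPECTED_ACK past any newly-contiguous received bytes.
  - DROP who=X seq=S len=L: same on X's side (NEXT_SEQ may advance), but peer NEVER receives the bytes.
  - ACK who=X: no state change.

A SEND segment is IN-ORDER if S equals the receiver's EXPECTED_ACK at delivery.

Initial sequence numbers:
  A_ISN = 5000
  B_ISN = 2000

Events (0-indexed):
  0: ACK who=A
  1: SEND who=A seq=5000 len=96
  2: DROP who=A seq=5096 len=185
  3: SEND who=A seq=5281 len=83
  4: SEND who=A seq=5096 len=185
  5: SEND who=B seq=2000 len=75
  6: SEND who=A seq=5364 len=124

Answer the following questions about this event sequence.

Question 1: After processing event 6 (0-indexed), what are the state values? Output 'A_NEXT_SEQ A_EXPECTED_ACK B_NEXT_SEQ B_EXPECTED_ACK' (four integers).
After event 0: A_seq=5000 A_ack=2000 B_seq=2000 B_ack=5000
After event 1: A_seq=5096 A_ack=2000 B_seq=2000 B_ack=5096
After event 2: A_seq=5281 A_ack=2000 B_seq=2000 B_ack=5096
After event 3: A_seq=5364 A_ack=2000 B_seq=2000 B_ack=5096
After event 4: A_seq=5364 A_ack=2000 B_seq=2000 B_ack=5364
After event 5: A_seq=5364 A_ack=2075 B_seq=2075 B_ack=5364
After event 6: A_seq=5488 A_ack=2075 B_seq=2075 B_ack=5488

5488 2075 2075 5488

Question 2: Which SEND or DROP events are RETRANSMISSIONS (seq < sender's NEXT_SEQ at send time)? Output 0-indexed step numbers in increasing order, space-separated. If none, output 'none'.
Answer: 4

Derivation:
Step 1: SEND seq=5000 -> fresh
Step 2: DROP seq=5096 -> fresh
Step 3: SEND seq=5281 -> fresh
Step 4: SEND seq=5096 -> retransmit
Step 5: SEND seq=2000 -> fresh
Step 6: SEND seq=5364 -> fresh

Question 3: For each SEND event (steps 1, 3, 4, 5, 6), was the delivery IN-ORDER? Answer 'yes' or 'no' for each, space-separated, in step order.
Step 1: SEND seq=5000 -> in-order
Step 3: SEND seq=5281 -> out-of-order
Step 4: SEND seq=5096 -> in-order
Step 5: SEND seq=2000 -> in-order
Step 6: SEND seq=5364 -> in-order

Answer: yes no yes yes yes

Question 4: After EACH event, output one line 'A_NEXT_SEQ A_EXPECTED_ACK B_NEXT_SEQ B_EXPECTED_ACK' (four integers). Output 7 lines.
5000 2000 2000 5000
5096 2000 2000 5096
5281 2000 2000 5096
5364 2000 2000 5096
5364 2000 2000 5364
5364 2075 2075 5364
5488 2075 2075 5488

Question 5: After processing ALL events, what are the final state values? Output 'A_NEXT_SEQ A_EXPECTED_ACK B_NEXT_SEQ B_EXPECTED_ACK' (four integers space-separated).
After event 0: A_seq=5000 A_ack=2000 B_seq=2000 B_ack=5000
After event 1: A_seq=5096 A_ack=2000 B_seq=2000 B_ack=5096
After event 2: A_seq=5281 A_ack=2000 B_seq=2000 B_ack=5096
After event 3: A_seq=5364 A_ack=2000 B_seq=2000 B_ack=5096
After event 4: A_seq=5364 A_ack=2000 B_seq=2000 B_ack=5364
After event 5: A_seq=5364 A_ack=2075 B_seq=2075 B_ack=5364
After event 6: A_seq=5488 A_ack=2075 B_seq=2075 B_ack=5488

Answer: 5488 2075 2075 5488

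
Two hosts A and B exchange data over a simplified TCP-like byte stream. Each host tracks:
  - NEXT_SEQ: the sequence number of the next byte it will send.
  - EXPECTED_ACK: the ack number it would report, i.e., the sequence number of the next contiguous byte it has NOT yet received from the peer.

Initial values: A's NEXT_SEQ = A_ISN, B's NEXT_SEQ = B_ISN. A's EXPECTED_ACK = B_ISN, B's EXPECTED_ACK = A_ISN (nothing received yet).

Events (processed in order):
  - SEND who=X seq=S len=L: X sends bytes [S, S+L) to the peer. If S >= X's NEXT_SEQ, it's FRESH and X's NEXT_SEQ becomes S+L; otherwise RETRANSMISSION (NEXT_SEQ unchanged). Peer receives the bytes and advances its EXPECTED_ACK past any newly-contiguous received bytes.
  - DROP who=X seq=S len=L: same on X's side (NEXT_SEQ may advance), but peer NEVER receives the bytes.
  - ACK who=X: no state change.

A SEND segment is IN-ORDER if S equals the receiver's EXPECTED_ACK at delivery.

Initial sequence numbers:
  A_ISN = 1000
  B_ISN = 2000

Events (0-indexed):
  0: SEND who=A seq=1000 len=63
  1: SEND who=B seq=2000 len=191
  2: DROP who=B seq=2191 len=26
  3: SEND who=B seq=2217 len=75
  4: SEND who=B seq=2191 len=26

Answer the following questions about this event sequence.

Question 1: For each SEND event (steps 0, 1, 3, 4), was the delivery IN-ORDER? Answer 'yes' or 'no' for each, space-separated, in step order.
Step 0: SEND seq=1000 -> in-order
Step 1: SEND seq=2000 -> in-order
Step 3: SEND seq=2217 -> out-of-order
Step 4: SEND seq=2191 -> in-order

Answer: yes yes no yes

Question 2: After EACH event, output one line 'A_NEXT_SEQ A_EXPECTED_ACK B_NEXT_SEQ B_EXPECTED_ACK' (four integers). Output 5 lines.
1063 2000 2000 1063
1063 2191 2191 1063
1063 2191 2217 1063
1063 2191 2292 1063
1063 2292 2292 1063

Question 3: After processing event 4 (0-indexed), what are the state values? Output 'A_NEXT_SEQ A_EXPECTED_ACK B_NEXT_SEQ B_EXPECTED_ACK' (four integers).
After event 0: A_seq=1063 A_ack=2000 B_seq=2000 B_ack=1063
After event 1: A_seq=1063 A_ack=2191 B_seq=2191 B_ack=1063
After event 2: A_seq=1063 A_ack=2191 B_seq=2217 B_ack=1063
After event 3: A_seq=1063 A_ack=2191 B_seq=2292 B_ack=1063
After event 4: A_seq=1063 A_ack=2292 B_seq=2292 B_ack=1063

1063 2292 2292 1063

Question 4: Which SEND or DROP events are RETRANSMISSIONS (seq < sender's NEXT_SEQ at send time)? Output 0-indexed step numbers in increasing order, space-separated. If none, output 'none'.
Answer: 4

Derivation:
Step 0: SEND seq=1000 -> fresh
Step 1: SEND seq=2000 -> fresh
Step 2: DROP seq=2191 -> fresh
Step 3: SEND seq=2217 -> fresh
Step 4: SEND seq=2191 -> retransmit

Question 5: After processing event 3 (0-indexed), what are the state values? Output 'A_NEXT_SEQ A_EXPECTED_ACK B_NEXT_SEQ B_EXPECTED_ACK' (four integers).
After event 0: A_seq=1063 A_ack=2000 B_seq=2000 B_ack=1063
After event 1: A_seq=1063 A_ack=2191 B_seq=2191 B_ack=1063
After event 2: A_seq=1063 A_ack=2191 B_seq=2217 B_ack=1063
After event 3: A_seq=1063 A_ack=2191 B_seq=2292 B_ack=1063

1063 2191 2292 1063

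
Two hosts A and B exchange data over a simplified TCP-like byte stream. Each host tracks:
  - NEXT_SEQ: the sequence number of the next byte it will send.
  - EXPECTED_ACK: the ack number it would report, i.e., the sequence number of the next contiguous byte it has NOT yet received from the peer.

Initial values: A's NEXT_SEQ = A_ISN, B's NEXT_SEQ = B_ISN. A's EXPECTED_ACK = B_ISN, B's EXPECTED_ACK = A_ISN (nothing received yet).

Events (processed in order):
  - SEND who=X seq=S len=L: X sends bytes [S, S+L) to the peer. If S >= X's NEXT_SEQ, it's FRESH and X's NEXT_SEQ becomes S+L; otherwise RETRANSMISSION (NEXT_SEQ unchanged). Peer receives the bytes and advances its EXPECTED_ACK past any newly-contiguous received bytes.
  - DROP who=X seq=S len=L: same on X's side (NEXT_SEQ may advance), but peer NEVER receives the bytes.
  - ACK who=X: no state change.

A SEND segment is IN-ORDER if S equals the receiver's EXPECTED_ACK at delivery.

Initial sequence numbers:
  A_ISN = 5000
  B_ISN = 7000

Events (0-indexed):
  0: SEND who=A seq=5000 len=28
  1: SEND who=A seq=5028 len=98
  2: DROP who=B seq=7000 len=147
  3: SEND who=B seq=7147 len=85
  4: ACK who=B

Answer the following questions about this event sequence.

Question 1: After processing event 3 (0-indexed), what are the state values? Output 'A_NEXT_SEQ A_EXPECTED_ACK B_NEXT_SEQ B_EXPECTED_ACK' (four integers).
After event 0: A_seq=5028 A_ack=7000 B_seq=7000 B_ack=5028
After event 1: A_seq=5126 A_ack=7000 B_seq=7000 B_ack=5126
After event 2: A_seq=5126 A_ack=7000 B_seq=7147 B_ack=5126
After event 3: A_seq=5126 A_ack=7000 B_seq=7232 B_ack=5126

5126 7000 7232 5126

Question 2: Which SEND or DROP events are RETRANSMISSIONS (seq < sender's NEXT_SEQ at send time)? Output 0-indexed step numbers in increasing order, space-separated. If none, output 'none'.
Answer: none

Derivation:
Step 0: SEND seq=5000 -> fresh
Step 1: SEND seq=5028 -> fresh
Step 2: DROP seq=7000 -> fresh
Step 3: SEND seq=7147 -> fresh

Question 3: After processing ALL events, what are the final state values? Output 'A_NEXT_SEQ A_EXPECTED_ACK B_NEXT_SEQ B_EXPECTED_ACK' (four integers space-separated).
Answer: 5126 7000 7232 5126

Derivation:
After event 0: A_seq=5028 A_ack=7000 B_seq=7000 B_ack=5028
After event 1: A_seq=5126 A_ack=7000 B_seq=7000 B_ack=5126
After event 2: A_seq=5126 A_ack=7000 B_seq=7147 B_ack=5126
After event 3: A_seq=5126 A_ack=7000 B_seq=7232 B_ack=5126
After event 4: A_seq=5126 A_ack=7000 B_seq=7232 B_ack=5126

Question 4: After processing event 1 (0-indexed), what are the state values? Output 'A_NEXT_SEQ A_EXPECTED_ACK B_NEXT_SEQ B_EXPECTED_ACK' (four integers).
After event 0: A_seq=5028 A_ack=7000 B_seq=7000 B_ack=5028
After event 1: A_seq=5126 A_ack=7000 B_seq=7000 B_ack=5126

5126 7000 7000 5126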